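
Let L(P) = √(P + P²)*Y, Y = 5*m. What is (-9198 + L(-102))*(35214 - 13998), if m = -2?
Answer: -195144768 - 212160*√10302 ≈ -2.1668e+8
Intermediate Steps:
Y = -10 (Y = 5*(-2) = -10)
L(P) = -10*√(P + P²) (L(P) = √(P + P²)*(-10) = -10*√(P + P²))
(-9198 + L(-102))*(35214 - 13998) = (-9198 - 10*√10302)*(35214 - 13998) = (-9198 - 10*√10302)*21216 = -195144768 - 212160*√10302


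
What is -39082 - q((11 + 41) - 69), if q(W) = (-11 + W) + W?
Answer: -39037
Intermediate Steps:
q(W) = -11 + 2*W
-39082 - q((11 + 41) - 69) = -39082 - (-11 + 2*((11 + 41) - 69)) = -39082 - (-11 + 2*(52 - 69)) = -39082 - (-11 + 2*(-17)) = -39082 - (-11 - 34) = -39082 - 1*(-45) = -39082 + 45 = -39037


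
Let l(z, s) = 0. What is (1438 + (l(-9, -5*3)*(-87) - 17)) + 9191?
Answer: 10612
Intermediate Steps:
(1438 + (l(-9, -5*3)*(-87) - 17)) + 9191 = (1438 + (0*(-87) - 17)) + 9191 = (1438 + (0 - 17)) + 9191 = (1438 - 17) + 9191 = 1421 + 9191 = 10612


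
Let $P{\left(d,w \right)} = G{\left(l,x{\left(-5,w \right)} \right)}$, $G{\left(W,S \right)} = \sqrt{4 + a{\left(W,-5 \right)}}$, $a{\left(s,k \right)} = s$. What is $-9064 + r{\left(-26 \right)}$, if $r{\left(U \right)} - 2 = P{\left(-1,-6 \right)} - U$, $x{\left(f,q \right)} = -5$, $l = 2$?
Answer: $-9036 + \sqrt{6} \approx -9033.5$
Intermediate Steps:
$G{\left(W,S \right)} = \sqrt{4 + W}$
$P{\left(d,w \right)} = \sqrt{6}$ ($P{\left(d,w \right)} = \sqrt{4 + 2} = \sqrt{6}$)
$r{\left(U \right)} = 2 + \sqrt{6} - U$ ($r{\left(U \right)} = 2 - \left(U - \sqrt{6}\right) = 2 + \sqrt{6} - U$)
$-9064 + r{\left(-26 \right)} = -9064 + \left(2 + \sqrt{6} - -26\right) = -9064 + \left(2 + \sqrt{6} + 26\right) = -9064 + \left(28 + \sqrt{6}\right) = -9036 + \sqrt{6}$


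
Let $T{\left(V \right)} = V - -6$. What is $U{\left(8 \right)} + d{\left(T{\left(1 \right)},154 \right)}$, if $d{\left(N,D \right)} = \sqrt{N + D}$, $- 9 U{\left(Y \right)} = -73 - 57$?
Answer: $\frac{130}{9} + \sqrt{161} \approx 27.133$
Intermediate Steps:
$U{\left(Y \right)} = \frac{130}{9}$ ($U{\left(Y \right)} = - \frac{-73 - 57}{9} = \left(- \frac{1}{9}\right) \left(-130\right) = \frac{130}{9}$)
$T{\left(V \right)} = 6 + V$ ($T{\left(V \right)} = V + 6 = 6 + V$)
$d{\left(N,D \right)} = \sqrt{D + N}$
$U{\left(8 \right)} + d{\left(T{\left(1 \right)},154 \right)} = \frac{130}{9} + \sqrt{154 + \left(6 + 1\right)} = \frac{130}{9} + \sqrt{154 + 7} = \frac{130}{9} + \sqrt{161}$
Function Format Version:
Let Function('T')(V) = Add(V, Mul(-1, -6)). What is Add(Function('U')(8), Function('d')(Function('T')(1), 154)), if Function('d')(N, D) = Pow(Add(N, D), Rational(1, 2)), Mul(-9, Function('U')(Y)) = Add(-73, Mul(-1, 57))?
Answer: Add(Rational(130, 9), Pow(161, Rational(1, 2))) ≈ 27.133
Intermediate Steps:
Function('U')(Y) = Rational(130, 9) (Function('U')(Y) = Mul(Rational(-1, 9), Add(-73, Mul(-1, 57))) = Mul(Rational(-1, 9), Add(-73, -57)) = Mul(Rational(-1, 9), -130) = Rational(130, 9))
Function('T')(V) = Add(6, V) (Function('T')(V) = Add(V, 6) = Add(6, V))
Function('d')(N, D) = Pow(Add(D, N), Rational(1, 2))
Add(Function('U')(8), Function('d')(Function('T')(1), 154)) = Add(Rational(130, 9), Pow(Add(154, Add(6, 1)), Rational(1, 2))) = Add(Rational(130, 9), Pow(Add(154, 7), Rational(1, 2))) = Add(Rational(130, 9), Pow(161, Rational(1, 2)))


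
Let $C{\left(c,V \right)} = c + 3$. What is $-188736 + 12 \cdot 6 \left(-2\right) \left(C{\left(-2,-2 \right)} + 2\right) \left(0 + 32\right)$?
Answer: $-202560$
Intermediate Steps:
$C{\left(c,V \right)} = 3 + c$
$-188736 + 12 \cdot 6 \left(-2\right) \left(C{\left(-2,-2 \right)} + 2\right) \left(0 + 32\right) = -188736 + 12 \cdot 6 \left(-2\right) \left(\left(3 - 2\right) + 2\right) \left(0 + 32\right) = -188736 + 72 \left(-2\right) \left(1 + 2\right) 32 = -188736 - 144 \cdot 3 \cdot 32 = -188736 - 13824 = -202560$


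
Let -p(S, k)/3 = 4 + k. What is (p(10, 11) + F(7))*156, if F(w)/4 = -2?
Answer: -8268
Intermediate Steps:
p(S, k) = -12 - 3*k (p(S, k) = -3*(4 + k) = -12 - 3*k)
F(w) = -8 (F(w) = 4*(-2) = -8)
(p(10, 11) + F(7))*156 = ((-12 - 3*11) - 8)*156 = ((-12 - 33) - 8)*156 = (-45 - 8)*156 = -53*156 = -8268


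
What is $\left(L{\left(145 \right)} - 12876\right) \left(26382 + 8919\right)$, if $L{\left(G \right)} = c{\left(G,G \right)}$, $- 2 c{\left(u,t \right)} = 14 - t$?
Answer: $- \frac{904446921}{2} \approx -4.5222 \cdot 10^{8}$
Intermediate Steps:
$c{\left(u,t \right)} = -7 + \frac{t}{2}$ ($c{\left(u,t \right)} = - \frac{14 - t}{2} = -7 + \frac{t}{2}$)
$L{\left(G \right)} = -7 + \frac{G}{2}$
$\left(L{\left(145 \right)} - 12876\right) \left(26382 + 8919\right) = \left(\left(-7 + \frac{1}{2} \cdot 145\right) - 12876\right) \left(26382 + 8919\right) = \left(\left(-7 + \frac{145}{2}\right) - 12876\right) 35301 = \left(\frac{131}{2} - 12876\right) 35301 = \left(- \frac{25621}{2}\right) 35301 = - \frac{904446921}{2}$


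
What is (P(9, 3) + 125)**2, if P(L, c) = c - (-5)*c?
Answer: 20449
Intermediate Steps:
P(L, c) = 6*c (P(L, c) = c + 5*c = 6*c)
(P(9, 3) + 125)**2 = (6*3 + 125)**2 = (18 + 125)**2 = 143**2 = 20449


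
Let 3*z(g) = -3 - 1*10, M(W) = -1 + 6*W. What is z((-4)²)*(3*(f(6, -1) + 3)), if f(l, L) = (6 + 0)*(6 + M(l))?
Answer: -3237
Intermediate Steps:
f(l, L) = 30 + 36*l (f(l, L) = (6 + 0)*(6 + (-1 + 6*l)) = 6*(5 + 6*l) = 30 + 36*l)
z(g) = -13/3 (z(g) = (-3 - 1*10)/3 = (-3 - 10)/3 = (⅓)*(-13) = -13/3)
z((-4)²)*(3*(f(6, -1) + 3)) = -13*((30 + 36*6) + 3) = -13*((30 + 216) + 3) = -13*(246 + 3) = -13*249 = -13/3*747 = -3237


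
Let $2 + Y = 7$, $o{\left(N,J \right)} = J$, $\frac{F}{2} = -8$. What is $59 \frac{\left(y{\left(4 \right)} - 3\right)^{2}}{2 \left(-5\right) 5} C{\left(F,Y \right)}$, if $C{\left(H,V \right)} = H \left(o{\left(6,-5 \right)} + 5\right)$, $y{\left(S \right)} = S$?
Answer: $0$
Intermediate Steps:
$F = -16$ ($F = 2 \left(-8\right) = -16$)
$Y = 5$ ($Y = -2 + 7 = 5$)
$C{\left(H,V \right)} = 0$ ($C{\left(H,V \right)} = H \left(-5 + 5\right) = H 0 = 0$)
$59 \frac{\left(y{\left(4 \right)} - 3\right)^{2}}{2 \left(-5\right) 5} C{\left(F,Y \right)} = 59 \frac{\left(4 - 3\right)^{2}}{2 \left(-5\right) 5} \cdot 0 = 59 \frac{1^{2}}{\left(-10\right) 5} \cdot 0 = 59 \cdot 1 \frac{1}{-50} \cdot 0 = 59 \cdot 1 \left(- \frac{1}{50}\right) 0 = 59 \left(- \frac{1}{50}\right) 0 = \left(- \frac{59}{50}\right) 0 = 0$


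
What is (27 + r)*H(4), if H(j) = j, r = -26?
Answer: 4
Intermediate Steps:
(27 + r)*H(4) = (27 - 26)*4 = 1*4 = 4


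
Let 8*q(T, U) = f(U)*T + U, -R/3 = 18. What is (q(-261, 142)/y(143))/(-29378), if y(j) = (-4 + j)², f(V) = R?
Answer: -3559/1135224676 ≈ -3.1351e-6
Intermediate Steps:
R = -54 (R = -3*18 = -54)
f(V) = -54
q(T, U) = -27*T/4 + U/8 (q(T, U) = (-54*T + U)/8 = (U - 54*T)/8 = -27*T/4 + U/8)
(q(-261, 142)/y(143))/(-29378) = ((-27/4*(-261) + (⅛)*142)/((-4 + 143)²))/(-29378) = ((7047/4 + 71/4)/(139²))*(-1/29378) = ((3559/2)/19321)*(-1/29378) = ((3559/2)*(1/19321))*(-1/29378) = (3559/38642)*(-1/29378) = -3559/1135224676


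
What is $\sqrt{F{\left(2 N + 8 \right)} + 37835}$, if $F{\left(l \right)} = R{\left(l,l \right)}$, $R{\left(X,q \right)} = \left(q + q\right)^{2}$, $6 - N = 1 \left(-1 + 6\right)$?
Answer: $\sqrt{38235} \approx 195.54$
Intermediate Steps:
$N = 1$ ($N = 6 - 1 \left(-1 + 6\right) = 6 - 1 \cdot 5 = 6 - 5 = 1$)
$R{\left(X,q \right)} = 4 q^{2}$ ($R{\left(X,q \right)} = \left(2 q\right)^{2} = 4 q^{2}$)
$F{\left(l \right)} = 4 l^{2}$
$\sqrt{F{\left(2 N + 8 \right)} + 37835} = \sqrt{4 \left(2 \cdot 1 + 8\right)^{2} + 37835} = \sqrt{4 \left(2 + 8\right)^{2} + 37835} = \sqrt{4 \cdot 10^{2} + 37835} = \sqrt{4 \cdot 100 + 37835} = \sqrt{400 + 37835} = \sqrt{38235}$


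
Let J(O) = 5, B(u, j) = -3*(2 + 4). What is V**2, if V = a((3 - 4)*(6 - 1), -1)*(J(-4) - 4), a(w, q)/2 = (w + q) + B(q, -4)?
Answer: 2304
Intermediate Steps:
B(u, j) = -18 (B(u, j) = -3*6 = -18)
a(w, q) = -36 + 2*q + 2*w (a(w, q) = 2*((w + q) - 18) = 2*((q + w) - 18) = 2*(-18 + q + w) = -36 + 2*q + 2*w)
V = -48 (V = (-36 + 2*(-1) + 2*((3 - 4)*(6 - 1)))*(5 - 4) = (-36 - 2 + 2*(-1*5))*1 = (-36 - 2 + 2*(-5))*1 = (-36 - 2 - 10)*1 = -48*1 = -48)
V**2 = (-48)**2 = 2304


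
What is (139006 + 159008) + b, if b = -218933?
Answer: 79081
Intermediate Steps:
(139006 + 159008) + b = (139006 + 159008) - 218933 = 298014 - 218933 = 79081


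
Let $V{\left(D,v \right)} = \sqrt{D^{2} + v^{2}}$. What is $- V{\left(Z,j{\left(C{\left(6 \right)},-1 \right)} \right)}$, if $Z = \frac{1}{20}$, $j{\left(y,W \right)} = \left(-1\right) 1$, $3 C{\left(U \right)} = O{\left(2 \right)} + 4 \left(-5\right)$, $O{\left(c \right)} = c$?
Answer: $- \frac{\sqrt{401}}{20} \approx -1.0012$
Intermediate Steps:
$C{\left(U \right)} = -6$ ($C{\left(U \right)} = \frac{2 + 4 \left(-5\right)}{3} = \frac{2 - 20}{3} = \frac{1}{3} \left(-18\right) = -6$)
$j{\left(y,W \right)} = -1$
$Z = \frac{1}{20} \approx 0.05$
$- V{\left(Z,j{\left(C{\left(6 \right)},-1 \right)} \right)} = - \sqrt{\left(\frac{1}{20}\right)^{2} + \left(-1\right)^{2}} = - \sqrt{\frac{1}{400} + 1} = - \sqrt{\frac{401}{400}} = - \frac{\sqrt{401}}{20}$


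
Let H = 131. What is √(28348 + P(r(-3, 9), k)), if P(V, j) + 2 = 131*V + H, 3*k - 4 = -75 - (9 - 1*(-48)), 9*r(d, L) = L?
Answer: 8*√447 ≈ 169.14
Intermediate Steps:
r(d, L) = L/9
k = -128/3 (k = 4/3 + (-75 - (9 - 1*(-48)))/3 = 4/3 + (-75 - (9 + 48))/3 = 4/3 + (-75 - 1*57)/3 = 4/3 + (-75 - 57)/3 = 4/3 + (⅓)*(-132) = 4/3 - 44 = -128/3 ≈ -42.667)
P(V, j) = 129 + 131*V (P(V, j) = -2 + (131*V + 131) = -2 + (131 + 131*V) = 129 + 131*V)
√(28348 + P(r(-3, 9), k)) = √(28348 + (129 + 131*((⅑)*9))) = √(28348 + (129 + 131*1)) = √(28348 + (129 + 131)) = √(28348 + 260) = √28608 = 8*√447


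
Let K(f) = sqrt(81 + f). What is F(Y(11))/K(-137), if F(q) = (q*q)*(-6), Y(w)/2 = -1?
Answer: 6*I*sqrt(14)/7 ≈ 3.2071*I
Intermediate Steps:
Y(w) = -2 (Y(w) = 2*(-1) = -2)
F(q) = -6*q**2 (F(q) = q**2*(-6) = -6*q**2)
F(Y(11))/K(-137) = (-6*(-2)**2)/(sqrt(81 - 137)) = (-6*4)/(sqrt(-56)) = -24*(-I*sqrt(14)/28) = -(-6)*I*sqrt(14)/7 = 6*I*sqrt(14)/7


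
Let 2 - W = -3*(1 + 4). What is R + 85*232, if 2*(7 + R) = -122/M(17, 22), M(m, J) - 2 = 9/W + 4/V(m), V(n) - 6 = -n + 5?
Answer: 1869624/95 ≈ 19680.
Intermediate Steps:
V(n) = 11 - n (V(n) = 6 + (-n + 5) = 6 + (5 - n) = 11 - n)
W = 17 (W = 2 - (-3)*(1 + 4) = 2 - (-3)*5 = 2 - 1*(-15) = 2 + 15 = 17)
M(m, J) = 43/17 + 4/(11 - m) (M(m, J) = 2 + (9/17 + 4/(11 - m)) = 43/17 + 4/(11 - m))
R = -3776/95 (R = -7 + (-122*17*(-11 + 17)/(-541 + 43*17))/2 = -7 + (-122*102/(-541 + 731))/2 = -7 + (-122/((1/17)*(⅙)*190))/2 = -7 + (-122/95/51)/2 = -7 + (-122*51/95)/2 = -7 + (½)*(-6222/95) = -7 - 3111/95 = -3776/95 ≈ -39.747)
R + 85*232 = -3776/95 + 85*232 = -3776/95 + 19720 = 1869624/95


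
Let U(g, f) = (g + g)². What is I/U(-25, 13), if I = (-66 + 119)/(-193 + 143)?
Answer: -53/125000 ≈ -0.00042400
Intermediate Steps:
I = -53/50 (I = 53/(-50) = 53*(-1/50) = -53/50 ≈ -1.0600)
U(g, f) = 4*g² (U(g, f) = (2*g)² = 4*g²)
I/U(-25, 13) = -53/(50*(4*(-25)²)) = -53/(50*(4*625)) = -53/50/2500 = -53/50*1/2500 = -53/125000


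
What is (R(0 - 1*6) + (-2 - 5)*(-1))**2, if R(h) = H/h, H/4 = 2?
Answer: 289/9 ≈ 32.111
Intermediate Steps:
H = 8 (H = 4*2 = 8)
R(h) = 8/h
(R(0 - 1*6) + (-2 - 5)*(-1))**2 = (8/(0 - 1*6) + (-2 - 5)*(-1))**2 = (8/(0 - 6) - 7*(-1))**2 = (8/(-6) + 7)**2 = (8*(-1/6) + 7)**2 = (-4/3 + 7)**2 = (17/3)**2 = 289/9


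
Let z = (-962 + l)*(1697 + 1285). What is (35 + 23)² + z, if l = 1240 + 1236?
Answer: 4518112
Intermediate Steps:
l = 2476
z = 4514748 (z = (-962 + 2476)*(1697 + 1285) = 1514*2982 = 4514748)
(35 + 23)² + z = (35 + 23)² + 4514748 = 58² + 4514748 = 3364 + 4514748 = 4518112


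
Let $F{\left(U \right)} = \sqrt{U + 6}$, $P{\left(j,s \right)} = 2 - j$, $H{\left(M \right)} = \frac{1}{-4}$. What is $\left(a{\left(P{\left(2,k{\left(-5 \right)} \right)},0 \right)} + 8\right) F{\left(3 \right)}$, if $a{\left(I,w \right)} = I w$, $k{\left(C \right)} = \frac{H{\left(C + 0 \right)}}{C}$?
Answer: $24$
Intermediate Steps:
$H{\left(M \right)} = - \frac{1}{4}$
$k{\left(C \right)} = - \frac{1}{4 C}$
$F{\left(U \right)} = \sqrt{6 + U}$
$\left(a{\left(P{\left(2,k{\left(-5 \right)} \right)},0 \right)} + 8\right) F{\left(3 \right)} = \left(\left(2 - 2\right) 0 + 8\right) \sqrt{6 + 3} = \left(\left(2 - 2\right) 0 + 8\right) \sqrt{9} = \left(0 \cdot 0 + 8\right) 3 = \left(0 + 8\right) 3 = 8 \cdot 3 = 24$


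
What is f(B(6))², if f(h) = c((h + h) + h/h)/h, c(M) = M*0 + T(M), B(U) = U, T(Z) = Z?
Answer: 169/36 ≈ 4.6944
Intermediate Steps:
c(M) = M (c(M) = M*0 + M = 0 + M = M)
f(h) = (1 + 2*h)/h (f(h) = ((h + h) + h/h)/h = (2*h + 1)/h = (1 + 2*h)/h)
f(B(6))² = (2 + 1/6)² = (2 + ⅙)² = (13/6)² = 169/36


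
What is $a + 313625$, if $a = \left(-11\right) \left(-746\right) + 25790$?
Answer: $347621$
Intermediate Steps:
$a = 33996$ ($a = 8206 + 25790 = 33996$)
$a + 313625 = 33996 + 313625 = 347621$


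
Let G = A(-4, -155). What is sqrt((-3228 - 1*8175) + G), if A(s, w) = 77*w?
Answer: I*sqrt(23338) ≈ 152.77*I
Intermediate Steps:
G = -11935 (G = 77*(-155) = -11935)
sqrt((-3228 - 1*8175) + G) = sqrt((-3228 - 1*8175) - 11935) = sqrt((-3228 - 8175) - 11935) = sqrt(-11403 - 11935) = sqrt(-23338) = I*sqrt(23338)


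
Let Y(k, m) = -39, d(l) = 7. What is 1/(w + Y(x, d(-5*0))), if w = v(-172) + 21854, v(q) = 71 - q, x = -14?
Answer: 1/22058 ≈ 4.5335e-5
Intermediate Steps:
w = 22097 (w = (71 - 1*(-172)) + 21854 = (71 + 172) + 21854 = 243 + 21854 = 22097)
1/(w + Y(x, d(-5*0))) = 1/(22097 - 39) = 1/22058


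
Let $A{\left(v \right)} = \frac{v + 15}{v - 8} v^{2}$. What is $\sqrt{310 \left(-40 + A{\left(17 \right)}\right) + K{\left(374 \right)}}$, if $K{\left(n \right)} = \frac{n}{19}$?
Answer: $\frac{\sqrt{994720034}}{57} \approx 553.32$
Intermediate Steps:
$K{\left(n \right)} = \frac{n}{19}$ ($K{\left(n \right)} = n \frac{1}{19} = \frac{n}{19}$)
$A{\left(v \right)} = \frac{v^{2} \left(15 + v\right)}{-8 + v}$ ($A{\left(v \right)} = \frac{15 + v}{-8 + v} v^{2} = \frac{v^{2} \left(15 + v\right)}{-8 + v}$)
$\sqrt{310 \left(-40 + A{\left(17 \right)}\right) + K{\left(374 \right)}} = \sqrt{310 \left(-40 + \frac{17^{2} \left(15 + 17\right)}{-8 + 17}\right) + \frac{1}{19} \cdot 374} = \sqrt{310 \left(-40 + 289 \cdot \frac{1}{9} \cdot 32\right) + \frac{374}{19}} = \sqrt{310 \left(-40 + \frac{9248}{9}\right) + \frac{374}{19}} = \sqrt{310 \cdot \frac{8888}{9} + \frac{374}{19}} = \sqrt{\frac{2755280}{9} + \frac{374}{19}} = \sqrt{\frac{52353686}{171}} = \frac{\sqrt{994720034}}{57}$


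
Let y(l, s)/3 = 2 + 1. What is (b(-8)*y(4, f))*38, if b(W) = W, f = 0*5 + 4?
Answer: -2736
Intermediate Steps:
f = 4 (f = 0 + 4 = 4)
y(l, s) = 9 (y(l, s) = 3*(2 + 1) = 3*3 = 9)
(b(-8)*y(4, f))*38 = -8*9*38 = -72*38 = -2736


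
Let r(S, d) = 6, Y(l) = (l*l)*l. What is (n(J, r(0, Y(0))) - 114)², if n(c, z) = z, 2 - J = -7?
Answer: 11664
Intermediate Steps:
J = 9 (J = 2 - 1*(-7) = 2 + 7 = 9)
Y(l) = l³ (Y(l) = l²*l = l³)
(n(J, r(0, Y(0))) - 114)² = (6 - 114)² = (-108)² = 11664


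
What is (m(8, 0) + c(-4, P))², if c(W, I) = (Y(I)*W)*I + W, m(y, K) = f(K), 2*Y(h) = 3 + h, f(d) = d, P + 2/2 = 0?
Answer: 0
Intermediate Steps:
P = -1 (P = -1 + 0 = -1)
Y(h) = 3/2 + h/2 (Y(h) = (3 + h)/2 = 3/2 + h/2)
m(y, K) = K
c(W, I) = W + I*W*(3/2 + I/2) (c(W, I) = ((3/2 + I/2)*W)*I + W = (W*(3/2 + I/2))*I + W = I*W*(3/2 + I/2) + W = W + I*W*(3/2 + I/2))
(m(8, 0) + c(-4, P))² = (0 + (½)*(-4)*(2 - (3 - 1)))² = (0 + (½)*(-4)*(2 - 1*2))² = (0 + (½)*(-4)*(2 - 2))² = (0 + (½)*(-4)*0)² = (0 + 0)² = 0² = 0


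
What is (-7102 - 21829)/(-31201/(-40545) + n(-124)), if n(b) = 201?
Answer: -167572485/1168678 ≈ -143.39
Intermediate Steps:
(-7102 - 21829)/(-31201/(-40545) + n(-124)) = (-7102 - 21829)/(-31201/(-40545) + 201) = -28931/(-31201*(-1/40545) + 201) = -28931/(31201/40545 + 201) = -28931/8180746/40545 = -28931*40545/8180746 = -167572485/1168678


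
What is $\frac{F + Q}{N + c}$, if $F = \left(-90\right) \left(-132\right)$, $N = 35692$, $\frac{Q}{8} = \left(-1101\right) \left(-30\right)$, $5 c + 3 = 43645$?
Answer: $\frac{76700}{12339} \approx 6.2161$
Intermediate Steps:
$c = \frac{43642}{5}$ ($c = - \frac{3}{5} + \frac{1}{5} \cdot 43645 = - \frac{3}{5} + 8729 = \frac{43642}{5} \approx 8728.4$)
$Q = 264240$ ($Q = 8 \left(\left(-1101\right) \left(-30\right)\right) = 8 \cdot 33030 = 264240$)
$F = 11880$
$\frac{F + Q}{N + c} = \frac{11880 + 264240}{35692 + \frac{43642}{5}} = \frac{276120}{\frac{222102}{5}} = 276120 \cdot \frac{5}{222102} = \frac{76700}{12339}$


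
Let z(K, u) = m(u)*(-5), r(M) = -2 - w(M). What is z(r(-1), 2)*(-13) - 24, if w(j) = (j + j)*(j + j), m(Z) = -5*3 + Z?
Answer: -869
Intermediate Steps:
m(Z) = -15 + Z
w(j) = 4*j² (w(j) = (2*j)*(2*j) = 4*j²)
r(M) = -2 - 4*M²
z(K, u) = 75 - 5*u (z(K, u) = (-15 + u)*(-5) = 75 - 5*u)
z(r(-1), 2)*(-13) - 24 = (75 - 5*2)*(-13) - 24 = (75 - 10)*(-13) - 24 = 65*(-13) - 24 = -845 - 24 = -869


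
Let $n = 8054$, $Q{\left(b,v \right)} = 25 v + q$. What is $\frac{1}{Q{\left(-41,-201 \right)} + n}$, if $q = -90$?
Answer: $\frac{1}{2939} \approx 0.00034025$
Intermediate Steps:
$Q{\left(b,v \right)} = -90 + 25 v$ ($Q{\left(b,v \right)} = 25 v - 90 = -90 + 25 v$)
$\frac{1}{Q{\left(-41,-201 \right)} + n} = \frac{1}{\left(-90 + 25 \left(-201\right)\right) + 8054} = \frac{1}{\left(-90 - 5025\right) + 8054} = \frac{1}{-5115 + 8054} = \frac{1}{2939}$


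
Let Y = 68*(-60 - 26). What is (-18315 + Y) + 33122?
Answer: 8959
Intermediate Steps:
Y = -5848 (Y = 68*(-86) = -5848)
(-18315 + Y) + 33122 = (-18315 - 5848) + 33122 = -24163 + 33122 = 8959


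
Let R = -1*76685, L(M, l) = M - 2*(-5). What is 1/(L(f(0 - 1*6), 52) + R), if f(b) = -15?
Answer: -1/76690 ≈ -1.3040e-5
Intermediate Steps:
L(M, l) = 10 + M (L(M, l) = M + 10 = 10 + M)
R = -76685
1/(L(f(0 - 1*6), 52) + R) = 1/((10 - 15) - 76685) = 1/(-5 - 76685) = 1/(-76690) = -1/76690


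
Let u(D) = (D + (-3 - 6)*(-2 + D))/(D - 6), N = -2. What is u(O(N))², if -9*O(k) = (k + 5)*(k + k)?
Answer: 121/49 ≈ 2.4694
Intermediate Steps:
O(k) = -2*k*(5 + k)/9 (O(k) = -(k + 5)*(k + k)/9 = -(5 + k)*2*k/9 = -2*k*(5 + k)/9)
u(D) = (18 - 8*D)/(-6 + D) (u(D) = (D - 9*(-2 + D))/(-6 + D) = (D + (18 - 9*D))/(-6 + D) = (18 - 8*D)/(-6 + D))
u(O(N))² = (2*(9 - (-8)*(-2)*(5 - 2)/9)/(-6 - 2/9*(-2)*(5 - 2)))² = (2*(9 - (-8)*(-2)*3/9)/(-6 - 2/9*(-2)*3))² = (2*(9 - 4*4/3)/(-6 + 4/3))² = (2*(9 - 16/3)/(-14/3))² = (2*(-3/14)*(11/3))² = (-11/7)² = 121/49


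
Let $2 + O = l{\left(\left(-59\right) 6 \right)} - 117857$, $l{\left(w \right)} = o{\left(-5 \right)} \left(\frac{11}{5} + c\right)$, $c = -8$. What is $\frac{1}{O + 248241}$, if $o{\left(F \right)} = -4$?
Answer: $\frac{5}{652026} \approx 7.6684 \cdot 10^{-6}$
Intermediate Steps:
$l{\left(w \right)} = \frac{116}{5}$ ($l{\left(w \right)} = - 4 \left(\frac{11}{5} - 8\right) = \left(-4\right) \left(- \frac{29}{5}\right) = \frac{116}{5}$)
$O = - \frac{589179}{5}$ ($O = -2 + \left(\frac{116}{5} - 117857\right) = -2 - \frac{589169}{5} = - \frac{589179}{5} \approx -1.1784 \cdot 10^{5}$)
$\frac{1}{O + 248241} = \frac{1}{- \frac{589179}{5} + 248241} = \frac{1}{\frac{652026}{5}} = \frac{5}{652026}$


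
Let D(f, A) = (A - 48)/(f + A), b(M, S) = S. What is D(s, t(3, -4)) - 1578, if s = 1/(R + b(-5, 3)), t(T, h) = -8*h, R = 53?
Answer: -2830250/1793 ≈ -1578.5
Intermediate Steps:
s = 1/56 (s = 1/(53 + 3) = 1/56 ≈ 0.017857)
D(f, A) = (-48 + A)/(A + f)
D(s, t(3, -4)) - 1578 = (-48 - 8*(-4))/(-8*(-4) + 1/56) - 1578 = (-48 + 32)/(32 + 1/56) - 1578 = -16/(1793/56) - 1578 = (56/1793)*(-16) - 1578 = -896/1793 - 1578 = -2830250/1793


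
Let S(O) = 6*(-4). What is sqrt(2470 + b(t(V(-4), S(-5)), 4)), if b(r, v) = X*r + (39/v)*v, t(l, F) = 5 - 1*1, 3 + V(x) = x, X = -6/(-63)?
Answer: sqrt(1106637)/21 ≈ 50.094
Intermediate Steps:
X = 2/21 (X = -6*(-1/63) = 2/21 ≈ 0.095238)
V(x) = -3 + x
S(O) = -24
t(l, F) = 4 (t(l, F) = 5 - 1 = 4)
b(r, v) = 39 + 2*r/21 (b(r, v) = 2*r/21 + (39/v)*v = 2*r/21 + 39 = 39 + 2*r/21)
sqrt(2470 + b(t(V(-4), S(-5)), 4)) = sqrt(2470 + (39 + (2/21)*4)) = sqrt(2470 + (39 + 8/21)) = sqrt(2470 + 827/21) = sqrt(52697/21) = sqrt(1106637)/21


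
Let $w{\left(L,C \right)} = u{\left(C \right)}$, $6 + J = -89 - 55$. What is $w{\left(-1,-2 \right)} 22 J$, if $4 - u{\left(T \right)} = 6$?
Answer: $6600$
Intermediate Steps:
$J = -150$ ($J = -6 - 144 = -150$)
$u{\left(T \right)} = -2$ ($u{\left(T \right)} = 4 - 6 = -2$)
$w{\left(L,C \right)} = -2$
$w{\left(-1,-2 \right)} 22 J = \left(-2\right) 22 \left(-150\right) = \left(-44\right) \left(-150\right) = 6600$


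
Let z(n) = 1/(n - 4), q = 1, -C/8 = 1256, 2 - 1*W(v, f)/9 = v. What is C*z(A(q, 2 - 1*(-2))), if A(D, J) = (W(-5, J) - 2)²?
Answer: -10048/3717 ≈ -2.7033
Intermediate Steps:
W(v, f) = 18 - 9*v
C = -10048 (C = -8*1256 = -10048)
A(D, J) = 3721 (A(D, J) = ((18 - 9*(-5)) - 2)² = ((18 + 45) - 2)² = (63 - 2)² = 61² = 3721)
z(n) = 1/(-4 + n)
C*z(A(q, 2 - 1*(-2))) = -10048/(-4 + 3721) = -10048/3717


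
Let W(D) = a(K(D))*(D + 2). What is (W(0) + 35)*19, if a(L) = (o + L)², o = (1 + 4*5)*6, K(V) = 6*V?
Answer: 603953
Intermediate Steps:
o = 126 (o = (1 + 20)*6 = 21*6 = 126)
a(L) = (126 + L)²
W(D) = (126 + 6*D)²*(2 + D) (W(D) = (126 + 6*D)²*(D + 2) = (126 + 6*D)²*(2 + D))
(W(0) + 35)*19 = (36*(21 + 0)²*(2 + 0) + 35)*19 = (36*21²*2 + 35)*19 = (36*441*2 + 35)*19 = (31752 + 35)*19 = 31787*19 = 603953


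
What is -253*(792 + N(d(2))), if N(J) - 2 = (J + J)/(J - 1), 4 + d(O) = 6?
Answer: -201894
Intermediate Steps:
d(O) = 2 (d(O) = -4 + 6 = 2)
N(J) = 2 + 2*J/(-1 + J) (N(J) = 2 + (J + J)/(J - 1) = 2 + (2*J)/(-1 + J) = 2 + 2*J/(-1 + J))
-253*(792 + N(d(2))) = -253*(792 + 2*(-1 + 2*2)/(-1 + 2)) = -253*(792 + 2*(-1 + 4)/1) = -253*(792 + 2*1*3) = -253*(792 + 6) = -253*798 = -201894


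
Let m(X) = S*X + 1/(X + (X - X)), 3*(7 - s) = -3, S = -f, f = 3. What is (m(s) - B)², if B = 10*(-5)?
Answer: 43681/64 ≈ 682.52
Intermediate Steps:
S = -3 (S = -1*3 = -3)
s = 8 (s = 7 - ⅓*(-3) = 7 + 1 = 8)
m(X) = 1/X - 3*X (m(X) = -3*X + 1/(X + (X - X)) = -3*X + 1/(X + 0) = -3*X + 1/X = 1/X - 3*X)
B = -50
(m(s) - B)² = ((1/8 - 3*8) - 1*(-50))² = ((⅛ - 24) + 50)² = (-191/8 + 50)² = (209/8)² = 43681/64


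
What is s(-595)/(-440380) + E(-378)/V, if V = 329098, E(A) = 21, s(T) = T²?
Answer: -1664281021/2070402532 ≈ -0.80384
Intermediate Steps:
s(-595)/(-440380) + E(-378)/V = (-595)²/(-440380) + 21/329098 = 354025*(-1/440380) + 21*(1/329098) = -70805/88076 + 3/47014 = -1664281021/2070402532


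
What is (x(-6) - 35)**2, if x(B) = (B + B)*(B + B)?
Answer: 11881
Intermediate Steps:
x(B) = 4*B**2 (x(B) = (2*B)*(2*B) = 4*B**2)
(x(-6) - 35)**2 = (4*(-6)**2 - 35)**2 = (4*36 - 35)**2 = (144 - 35)**2 = 109**2 = 11881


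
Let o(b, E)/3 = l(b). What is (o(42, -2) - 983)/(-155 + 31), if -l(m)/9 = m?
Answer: 2117/124 ≈ 17.073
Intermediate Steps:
l(m) = -9*m
o(b, E) = -27*b (o(b, E) = 3*(-9*b) = -27*b)
(o(42, -2) - 983)/(-155 + 31) = (-27*42 - 983)/(-155 + 31) = (-1134 - 983)/(-124) = -2117*(-1/124) = 2117/124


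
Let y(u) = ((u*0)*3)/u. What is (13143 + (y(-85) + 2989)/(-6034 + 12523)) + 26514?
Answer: 36762466/927 ≈ 39657.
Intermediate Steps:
y(u) = 0 (y(u) = (0*3)/u = 0/u = 0)
(13143 + (y(-85) + 2989)/(-6034 + 12523)) + 26514 = (13143 + (0 + 2989)/(-6034 + 12523)) + 26514 = (13143 + 2989/6489) + 26514 = (13143 + 2989*(1/6489)) + 26514 = (13143 + 427/927) + 26514 = 12183988/927 + 26514 = 36762466/927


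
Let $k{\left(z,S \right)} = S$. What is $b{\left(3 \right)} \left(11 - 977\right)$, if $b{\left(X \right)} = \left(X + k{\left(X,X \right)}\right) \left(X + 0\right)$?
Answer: $-17388$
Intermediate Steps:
$b{\left(X \right)} = 2 X^{2}$ ($b{\left(X \right)} = \left(X + X\right) \left(X + 0\right) = 2 X X = 2 X^{2}$)
$b{\left(3 \right)} \left(11 - 977\right) = 2 \cdot 3^{2} \left(11 - 977\right) = 2 \cdot 9 \left(11 - 977\right) = 18 \left(-966\right) = -17388$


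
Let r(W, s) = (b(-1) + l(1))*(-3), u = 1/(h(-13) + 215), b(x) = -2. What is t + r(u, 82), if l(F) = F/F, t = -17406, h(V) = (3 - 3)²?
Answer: -17403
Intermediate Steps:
h(V) = 0 (h(V) = 0² = 0)
u = 1/215 (u = 1/(0 + 215) = 1/215 ≈ 0.0046512)
l(F) = 1
r(W, s) = 3 (r(W, s) = (-2 + 1)*(-3) = -1*(-3) = 3)
t + r(u, 82) = -17406 + 3 = -17403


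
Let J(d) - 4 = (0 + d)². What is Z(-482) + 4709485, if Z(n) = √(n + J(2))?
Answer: 4709485 + I*√474 ≈ 4.7095e+6 + 21.772*I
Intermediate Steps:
J(d) = 4 + d² (J(d) = 4 + (0 + d)² = 4 + d²)
Z(n) = √(8 + n) (Z(n) = √(n + (4 + 2²)) = √(n + (4 + 4)) = √(n + 8) = √(8 + n))
Z(-482) + 4709485 = √(8 - 482) + 4709485 = √(-474) + 4709485 = I*√474 + 4709485 = 4709485 + I*√474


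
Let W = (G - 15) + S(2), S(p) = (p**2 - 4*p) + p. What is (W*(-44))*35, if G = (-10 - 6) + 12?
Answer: 32340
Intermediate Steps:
G = -4 (G = -16 + 12 = -4)
S(p) = p**2 - 3*p
W = -21 (W = (-4 - 15) + 2*(-3 + 2) = -19 + 2*(-1) = -19 - 2 = -21)
(W*(-44))*35 = -21*(-44)*35 = 924*35 = 32340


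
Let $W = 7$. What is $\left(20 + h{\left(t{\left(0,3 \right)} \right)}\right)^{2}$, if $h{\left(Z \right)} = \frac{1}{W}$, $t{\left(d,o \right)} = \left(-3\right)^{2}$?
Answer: $\frac{19881}{49} \approx 405.73$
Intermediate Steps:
$t{\left(d,o \right)} = 9$
$h{\left(Z \right)} = \frac{1}{7}$
$\left(20 + h{\left(t{\left(0,3 \right)} \right)}\right)^{2} = \left(20 + \frac{1}{7}\right)^{2} = \left(\frac{141}{7}\right)^{2} = \frac{19881}{49}$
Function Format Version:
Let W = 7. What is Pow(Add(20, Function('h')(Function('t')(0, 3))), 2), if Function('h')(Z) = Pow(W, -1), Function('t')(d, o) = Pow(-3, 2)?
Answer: Rational(19881, 49) ≈ 405.73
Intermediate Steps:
Function('t')(d, o) = 9
Function('h')(Z) = Rational(1, 7) (Function('h')(Z) = Pow(7, -1) = Rational(1, 7))
Pow(Add(20, Function('h')(Function('t')(0, 3))), 2) = Pow(Add(20, Rational(1, 7)), 2) = Pow(Rational(141, 7), 2) = Rational(19881, 49)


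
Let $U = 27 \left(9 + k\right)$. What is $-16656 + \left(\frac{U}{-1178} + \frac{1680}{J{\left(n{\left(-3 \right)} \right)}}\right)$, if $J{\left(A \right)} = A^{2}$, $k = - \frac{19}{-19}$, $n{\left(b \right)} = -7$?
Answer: $- \frac{68532273}{4123} \approx -16622.0$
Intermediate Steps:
$k = 1$ ($k = \left(-19\right) \left(- \frac{1}{19}\right) = 1$)
$U = 270$ ($U = 27 \left(9 + 1\right) = 27 \cdot 10 = 270$)
$-16656 + \left(\frac{U}{-1178} + \frac{1680}{J{\left(n{\left(-3 \right)} \right)}}\right) = -16656 + \left(\frac{270}{-1178} + \frac{1680}{\left(-7\right)^{2}}\right) = -16656 + \left(270 \left(- \frac{1}{1178}\right) + \frac{1680}{49}\right) = -16656 + \left(- \frac{135}{589} + 1680 \cdot \frac{1}{49}\right) = -16656 + \left(- \frac{135}{589} + \frac{240}{7}\right) = -16656 + \frac{140415}{4123} = - \frac{68532273}{4123}$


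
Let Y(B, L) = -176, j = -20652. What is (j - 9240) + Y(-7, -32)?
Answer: -30068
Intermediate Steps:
(j - 9240) + Y(-7, -32) = (-20652 - 9240) - 176 = -29892 - 176 = -30068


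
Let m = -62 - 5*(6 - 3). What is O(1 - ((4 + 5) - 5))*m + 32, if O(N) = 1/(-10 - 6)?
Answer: 589/16 ≈ 36.813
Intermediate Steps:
O(N) = -1/16 (O(N) = 1/(-16) = -1/16)
m = -77 (m = -62 - 5*3 = -62 - 1*15 = -62 - 15 = -77)
O(1 - ((4 + 5) - 5))*m + 32 = -1/16*(-77) + 32 = 77/16 + 32 = 589/16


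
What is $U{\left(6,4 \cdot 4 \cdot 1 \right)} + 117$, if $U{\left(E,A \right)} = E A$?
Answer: $213$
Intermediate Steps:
$U{\left(E,A \right)} = A E$
$U{\left(6,4 \cdot 4 \cdot 1 \right)} + 117 = 4 \cdot 4 \cdot 1 \cdot 6 + 117 = 16 \cdot 1 \cdot 6 + 117 = 16 \cdot 6 + 117 = 96 + 117 = 213$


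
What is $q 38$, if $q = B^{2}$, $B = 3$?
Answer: $342$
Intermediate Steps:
$q = 9$ ($q = 3^{2} = 9$)
$q 38 = 9 \cdot 38 = 342$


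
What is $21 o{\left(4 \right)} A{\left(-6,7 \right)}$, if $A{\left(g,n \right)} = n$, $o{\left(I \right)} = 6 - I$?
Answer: $294$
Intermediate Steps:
$21 o{\left(4 \right)} A{\left(-6,7 \right)} = 21 \left(6 - 4\right) 7 = 21 \cdot 2 \cdot 7 = 42 \cdot 7 = 294$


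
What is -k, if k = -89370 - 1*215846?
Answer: 305216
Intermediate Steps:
k = -305216 (k = -89370 - 215846 = -305216)
-k = -1*(-305216) = 305216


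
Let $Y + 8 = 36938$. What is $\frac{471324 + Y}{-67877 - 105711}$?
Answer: $- \frac{254127}{86794} \approx -2.9279$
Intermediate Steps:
$Y = 36930$ ($Y = -8 + 36938 = 36930$)
$\frac{471324 + Y}{-67877 - 105711} = \frac{471324 + 36930}{-67877 - 105711} = \frac{508254}{-173588} = 508254 \left(- \frac{1}{173588}\right) = - \frac{254127}{86794}$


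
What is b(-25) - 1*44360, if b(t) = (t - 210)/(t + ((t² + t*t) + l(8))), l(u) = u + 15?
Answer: -55361515/1248 ≈ -44360.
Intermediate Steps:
l(u) = 15 + u
b(t) = (-210 + t)/(23 + t + 2*t²) (b(t) = (t - 210)/(t + ((t² + t*t) + (15 + 8))) = (-210 + t)/(t + ((t² + t²) + 23)) = (-210 + t)/(t + (2*t² + 23)) = (-210 + t)/(t + (23 + 2*t²)) = (-210 + t)/(23 + t + 2*t²))
b(-25) - 1*44360 = (-210 - 25)/(23 - 25 + 2*(-25)²) - 1*44360 = -235/(23 - 25 + 2*625) - 44360 = -235/(23 - 25 + 1250) - 44360 = -235/1248 - 44360 = -55361515/1248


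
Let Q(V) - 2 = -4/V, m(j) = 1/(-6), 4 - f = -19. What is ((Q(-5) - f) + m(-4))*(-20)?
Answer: 1222/3 ≈ 407.33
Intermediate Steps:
f = 23 (f = 4 - 1*(-19) = 4 + 19 = 23)
m(j) = -⅙
Q(V) = 2 - 4/V
((Q(-5) - f) + m(-4))*(-20) = (((2 - 4/(-5)) - 1*23) - ⅙)*(-20) = (((2 - 4*(-⅕)) - 23) - ⅙)*(-20) = (((2 + ⅘) - 23) - ⅙)*(-20) = ((14/5 - 23) - ⅙)*(-20) = (-101/5 - ⅙)*(-20) = -611/30*(-20) = 1222/3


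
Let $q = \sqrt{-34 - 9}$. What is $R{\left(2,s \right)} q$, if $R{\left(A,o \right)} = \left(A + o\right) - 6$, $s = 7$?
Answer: $3 i \sqrt{43} \approx 19.672 i$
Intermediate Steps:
$q = i \sqrt{43}$ ($q = \sqrt{-43} = i \sqrt{43} \approx 6.5574 i$)
$R{\left(A,o \right)} = -6 + A + o$
$R{\left(2,s \right)} q = \left(-6 + 2 + 7\right) i \sqrt{43} = 3 i \sqrt{43}$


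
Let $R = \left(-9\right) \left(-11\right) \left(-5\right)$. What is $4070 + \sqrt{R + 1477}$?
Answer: $4070 + \sqrt{982} \approx 4101.3$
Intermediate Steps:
$R = -495$ ($R = 99 \left(-5\right) = -495$)
$4070 + \sqrt{R + 1477} = 4070 + \sqrt{-495 + 1477} = 4070 + \sqrt{982}$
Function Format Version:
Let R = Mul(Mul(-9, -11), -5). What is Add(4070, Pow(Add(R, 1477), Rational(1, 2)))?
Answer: Add(4070, Pow(982, Rational(1, 2))) ≈ 4101.3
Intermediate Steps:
R = -495 (R = Mul(99, -5) = -495)
Add(4070, Pow(Add(R, 1477), Rational(1, 2))) = Add(4070, Pow(Add(-495, 1477), Rational(1, 2))) = Add(4070, Pow(982, Rational(1, 2)))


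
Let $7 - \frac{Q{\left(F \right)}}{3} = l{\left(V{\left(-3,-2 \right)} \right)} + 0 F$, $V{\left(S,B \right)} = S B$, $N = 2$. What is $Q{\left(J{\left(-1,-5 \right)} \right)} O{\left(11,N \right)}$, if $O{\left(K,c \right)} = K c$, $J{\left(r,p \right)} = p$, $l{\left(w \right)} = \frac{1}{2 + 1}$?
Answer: $440$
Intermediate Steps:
$V{\left(S,B \right)} = B S$
$l{\left(w \right)} = \frac{1}{3}$
$Q{\left(F \right)} = 20$ ($Q{\left(F \right)} = 21 - 3 \left(\frac{1}{3} + 0 F\right) = 21 - 3 \left(\frac{1}{3} + 0\right) = 21 - 1 = 20$)
$Q{\left(J{\left(-1,-5 \right)} \right)} O{\left(11,N \right)} = 20 \cdot 11 \cdot 2 = 20 \cdot 22 = 440$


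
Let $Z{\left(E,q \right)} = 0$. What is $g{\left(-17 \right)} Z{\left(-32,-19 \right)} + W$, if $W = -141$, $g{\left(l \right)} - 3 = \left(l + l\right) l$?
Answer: $-141$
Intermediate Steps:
$g{\left(l \right)} = 3 + 2 l^{2}$ ($g{\left(l \right)} = 3 + \left(l + l\right) l = 3 + 2 l l = 3 + 2 l^{2}$)
$g{\left(-17 \right)} Z{\left(-32,-19 \right)} + W = \left(3 + 2 \left(-17\right)^{2}\right) 0 - 141 = \left(3 + 2 \cdot 289\right) 0 - 141 = \left(3 + 578\right) 0 - 141 = 581 \cdot 0 - 141 = 0 - 141 = -141$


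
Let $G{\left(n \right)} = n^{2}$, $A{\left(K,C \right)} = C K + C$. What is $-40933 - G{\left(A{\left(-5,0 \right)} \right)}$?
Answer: $-40933$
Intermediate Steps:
$A{\left(K,C \right)} = C + C K$
$-40933 - G{\left(A{\left(-5,0 \right)} \right)} = -40933 - \left(0 \left(1 - 5\right)\right)^{2} = -40933 - \left(0 \left(-4\right)\right)^{2} = -40933 - 0^{2} = -40933 - 0 = -40933 + 0 = -40933$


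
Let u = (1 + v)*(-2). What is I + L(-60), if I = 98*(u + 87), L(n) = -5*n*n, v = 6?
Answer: -10846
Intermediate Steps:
u = -14 (u = (1 + 6)*(-2) = 7*(-2) = -14)
L(n) = -5*n²
I = 7154 (I = 98*(-14 + 87) = 98*73 = 7154)
I + L(-60) = 7154 - 5*(-60)² = 7154 - 5*3600 = 7154 - 18000 = -10846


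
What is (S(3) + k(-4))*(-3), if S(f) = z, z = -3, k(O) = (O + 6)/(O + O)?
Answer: 39/4 ≈ 9.7500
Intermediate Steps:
k(O) = (6 + O)/(2*O) (k(O) = (6 + O)/((2*O)) = (6 + O)*(1/(2*O)) = (6 + O)/(2*O))
S(f) = -3
(S(3) + k(-4))*(-3) = (-3 + (½)*(6 - 4)/(-4))*(-3) = (-3 + (½)*(-¼)*2)*(-3) = (-3 - ¼)*(-3) = -13/4*(-3) = 39/4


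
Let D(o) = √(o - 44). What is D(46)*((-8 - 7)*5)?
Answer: -75*√2 ≈ -106.07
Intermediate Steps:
D(o) = √(-44 + o)
D(46)*((-8 - 7)*5) = √(-44 + 46)*((-8 - 7)*5) = √2*(-15*5) = √2*(-75) = -75*√2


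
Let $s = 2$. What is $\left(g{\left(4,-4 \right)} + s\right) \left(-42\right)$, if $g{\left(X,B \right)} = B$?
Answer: $84$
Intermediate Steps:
$\left(g{\left(4,-4 \right)} + s\right) \left(-42\right) = \left(-4 + 2\right) \left(-42\right) = \left(-2\right) \left(-42\right) = 84$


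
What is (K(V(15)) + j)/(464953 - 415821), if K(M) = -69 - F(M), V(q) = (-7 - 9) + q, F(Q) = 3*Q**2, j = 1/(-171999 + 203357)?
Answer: -2257775/1540681256 ≈ -0.0014654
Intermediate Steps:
j = 1/31358 ≈ 3.1890e-5
V(q) = -16 + q
K(M) = -69 - 3*M**2
(K(V(15)) + j)/(464953 - 415821) = ((-69 - 3*(-16 + 15)**2) + 1/31358)/(464953 - 415821) = ((-69 - 3*(-1)**2) + 1/31358)/49132 = ((-69 - 3*1) + 1/31358)*(1/49132) = ((-69 - 3) + 1/31358)*(1/49132) = (-72 + 1/31358)*(1/49132) = -2257775/31358*1/49132 = -2257775/1540681256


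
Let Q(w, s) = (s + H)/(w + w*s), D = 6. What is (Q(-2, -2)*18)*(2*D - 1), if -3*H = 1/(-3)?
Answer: -187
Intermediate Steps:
H = 1/9 (H = -1/3/(-3) = -1/3*(-1/3) = 1/9 ≈ 0.11111)
Q(w, s) = (1/9 + s)/(w + s*w) (Q(w, s) = (s + 1/9)/(w + w*s) = (1/9 + s)/(w + s*w))
(Q(-2, -2)*18)*(2*D - 1) = (((1/9 - 2)/((-2)*(1 - 2)))*18)*(2*6 - 1) = (-1/2*(-17/9)/(-1)*18)*(12 - 1) = (-1/2*(-1)*(-17/9)*18)*11 = -17/18*18*11 = -17*11 = -187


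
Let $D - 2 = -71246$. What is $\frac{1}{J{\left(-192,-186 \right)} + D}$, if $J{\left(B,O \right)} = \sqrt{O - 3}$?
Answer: $- \frac{7916}{563967525} - \frac{i \sqrt{21}}{1691902575} \approx -1.4036 \cdot 10^{-5} - 2.7085 \cdot 10^{-9} i$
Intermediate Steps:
$D = -71244$ ($D = 2 - 71246 = -71244$)
$J{\left(B,O \right)} = \sqrt{-3 + O}$
$\frac{1}{J{\left(-192,-186 \right)} + D} = \frac{1}{\sqrt{-3 - 186} - 71244} = \frac{1}{\sqrt{-189} - 71244} = \frac{1}{3 i \sqrt{21} - 71244} = \frac{1}{-71244 + 3 i \sqrt{21}}$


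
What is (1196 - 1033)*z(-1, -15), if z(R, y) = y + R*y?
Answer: 0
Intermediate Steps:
(1196 - 1033)*z(-1, -15) = (1196 - 1033)*(-15*(1 - 1)) = 163*(-15*0) = 163*0 = 0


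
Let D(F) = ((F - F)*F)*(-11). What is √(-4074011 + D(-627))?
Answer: I*√4074011 ≈ 2018.4*I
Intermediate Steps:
D(F) = 0 (D(F) = (0*F)*(-11) = 0*(-11) = 0)
√(-4074011 + D(-627)) = √(-4074011 + 0) = √(-4074011) = I*√4074011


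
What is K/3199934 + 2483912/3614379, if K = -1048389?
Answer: 4159079276377/11565774250986 ≈ 0.35960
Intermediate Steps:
K/3199934 + 2483912/3614379 = -1048389/3199934 + 2483912/3614379 = 4159079276377/11565774250986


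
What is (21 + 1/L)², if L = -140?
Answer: 8637721/19600 ≈ 440.70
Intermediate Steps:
(21 + 1/L)² = (21 + 1/(-140))² = (21 - 1/140)² = (2939/140)² = 8637721/19600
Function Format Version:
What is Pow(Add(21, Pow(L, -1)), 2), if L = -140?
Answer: Rational(8637721, 19600) ≈ 440.70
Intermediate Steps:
Pow(Add(21, Pow(L, -1)), 2) = Pow(Add(21, Pow(-140, -1)), 2) = Pow(Add(21, Rational(-1, 140)), 2) = Pow(Rational(2939, 140), 2) = Rational(8637721, 19600)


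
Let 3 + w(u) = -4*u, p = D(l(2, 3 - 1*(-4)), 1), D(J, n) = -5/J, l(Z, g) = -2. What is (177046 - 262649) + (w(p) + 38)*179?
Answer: -81128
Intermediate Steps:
p = 5/2 (p = -5/(-2) = -5*(-1/2) = 5/2 ≈ 2.5000)
w(u) = -3 - 4*u
(177046 - 262649) + (w(p) + 38)*179 = (177046 - 262649) + ((-3 - 4*5/2) + 38)*179 = -85603 + ((-3 - 10) + 38)*179 = -85603 + (-13 + 38)*179 = -85603 + 25*179 = -85603 + 4475 = -81128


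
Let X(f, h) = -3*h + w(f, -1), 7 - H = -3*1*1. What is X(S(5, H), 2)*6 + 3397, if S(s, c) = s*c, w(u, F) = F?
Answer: 3355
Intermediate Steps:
H = 10 (H = 7 - (-3*1) = 7 - (-3) = 7 - 1*(-3) = 7 + 3 = 10)
S(s, c) = c*s
X(f, h) = -1 - 3*h (X(f, h) = -3*h - 1 = -1 - 3*h)
X(S(5, H), 2)*6 + 3397 = (-1 - 3*2)*6 + 3397 = (-1 - 6)*6 + 3397 = -7*6 + 3397 = -42 + 3397 = 3355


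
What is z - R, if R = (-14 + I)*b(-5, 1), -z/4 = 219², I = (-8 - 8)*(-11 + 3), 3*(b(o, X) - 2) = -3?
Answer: -191958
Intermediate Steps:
b(o, X) = 1 (b(o, X) = 2 + (⅓)*(-3) = 2 - 1 = 1)
I = 128 (I = -16*(-8) = 128)
z = -191844 (z = -4*219² = -4*47961 = -191844)
R = 114 (R = (-14 + 128)*1 = 114*1 = 114)
z - R = -191844 - 1*114 = -191844 - 114 = -191958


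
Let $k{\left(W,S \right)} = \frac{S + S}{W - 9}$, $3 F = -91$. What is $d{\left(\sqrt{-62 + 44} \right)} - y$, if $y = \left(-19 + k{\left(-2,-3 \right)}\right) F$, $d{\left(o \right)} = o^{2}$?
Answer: $- \frac{19067}{33} \approx -577.79$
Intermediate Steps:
$F = - \frac{91}{3}$ ($F = \frac{1}{3} \left(-91\right) = - \frac{91}{3} \approx -30.333$)
$k{\left(W,S \right)} = \frac{2 S}{-9 + W}$
$y = \frac{18473}{33}$ ($y = \left(-19 + 2 \left(-3\right) \frac{1}{-9 - 2}\right) \left(- \frac{91}{3}\right) = \left(-19 + 2 \left(-3\right) \frac{1}{-11}\right) \left(- \frac{91}{3}\right) = \left(-19 + 2 \left(-3\right) \left(- \frac{1}{11}\right)\right) \left(- \frac{91}{3}\right) = \left(-19 + \frac{6}{11}\right) \left(- \frac{91}{3}\right) = \left(- \frac{203}{11}\right) \left(- \frac{91}{3}\right) = \frac{18473}{33} \approx 559.79$)
$d{\left(\sqrt{-62 + 44} \right)} - y = \left(\sqrt{-62 + 44}\right)^{2} - \frac{18473}{33} = \left(\sqrt{-18}\right)^{2} - \frac{18473}{33} = \left(3 i \sqrt{2}\right)^{2} - \frac{18473}{33} = -18 - \frac{18473}{33} = - \frac{19067}{33}$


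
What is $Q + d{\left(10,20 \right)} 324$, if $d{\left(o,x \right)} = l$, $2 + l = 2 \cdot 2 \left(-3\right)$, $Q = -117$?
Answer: $-4653$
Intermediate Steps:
$l = -14$ ($l = -2 + 2 \cdot 2 \left(-3\right) = -2 + 4 \left(-3\right) = -2 - 12 = -14$)
$d{\left(o,x \right)} = -14$
$Q + d{\left(10,20 \right)} 324 = -117 - 4536 = -4653$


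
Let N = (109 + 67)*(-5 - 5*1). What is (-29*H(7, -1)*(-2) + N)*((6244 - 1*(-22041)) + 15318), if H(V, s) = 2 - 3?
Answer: -79270254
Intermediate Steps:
H(V, s) = -1
N = -1760 (N = 176*(-5 - 5) = 176*(-10) = -1760)
(-29*H(7, -1)*(-2) + N)*((6244 - 1*(-22041)) + 15318) = (-29*(-1)*(-2) - 1760)*((6244 - 1*(-22041)) + 15318) = (29*(-2) - 1760)*((6244 + 22041) + 15318) = (-58 - 1760)*(28285 + 15318) = -1818*43603 = -79270254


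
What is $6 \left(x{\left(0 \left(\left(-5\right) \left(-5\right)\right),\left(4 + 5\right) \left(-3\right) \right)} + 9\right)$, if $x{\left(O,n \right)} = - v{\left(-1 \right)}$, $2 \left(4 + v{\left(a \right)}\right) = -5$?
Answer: $93$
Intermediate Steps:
$v{\left(a \right)} = - \frac{13}{2}$ ($v{\left(a \right)} = -4 + \frac{1}{2} \left(-5\right) = -4 - \frac{5}{2} = - \frac{13}{2}$)
$x{\left(O,n \right)} = \frac{13}{2}$ ($x{\left(O,n \right)} = \left(-1\right) \left(- \frac{13}{2}\right) = \frac{13}{2}$)
$6 \left(x{\left(0 \left(\left(-5\right) \left(-5\right)\right),\left(4 + 5\right) \left(-3\right) \right)} + 9\right) = 6 \left(\frac{13}{2} + 9\right) = 6 \cdot \frac{31}{2} = 93$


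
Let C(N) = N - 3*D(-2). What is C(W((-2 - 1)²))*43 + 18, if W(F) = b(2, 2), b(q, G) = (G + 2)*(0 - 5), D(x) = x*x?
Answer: -1358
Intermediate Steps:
D(x) = x²
b(q, G) = -10 - 5*G (b(q, G) = (2 + G)*(-5) = -10 - 5*G)
W(F) = -20 (W(F) = -10 - 5*2 = -10 - 10 = -20)
C(N) = -12 + N (C(N) = N - 3*(-2)² = N - 3*4 = N - 12 = -12 + N)
C(W((-2 - 1)²))*43 + 18 = (-12 - 20)*43 + 18 = -32*43 + 18 = -1376 + 18 = -1358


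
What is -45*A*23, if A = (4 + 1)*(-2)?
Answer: 10350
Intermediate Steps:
A = -10 (A = 5*(-2) = -10)
-45*A*23 = -45*(-10)*23 = 450*23 = 10350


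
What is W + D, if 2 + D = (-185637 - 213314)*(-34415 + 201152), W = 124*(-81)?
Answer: -66519902933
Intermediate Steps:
W = -10044
D = -66519892889 (D = -2 + (-185637 - 213314)*(-34415 + 201152) = -2 - 398951*166737 = -2 - 66519892887 = -66519892889)
W + D = -10044 - 66519892889 = -66519902933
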